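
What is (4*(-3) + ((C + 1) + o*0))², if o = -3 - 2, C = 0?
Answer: 121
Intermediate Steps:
o = -5
(4*(-3) + ((C + 1) + o*0))² = (4*(-3) + ((0 + 1) - 5*0))² = (-12 + (1 + 0))² = (-12 + 1)² = (-11)² = 121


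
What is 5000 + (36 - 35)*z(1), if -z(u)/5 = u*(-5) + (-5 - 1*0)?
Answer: 5050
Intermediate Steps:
z(u) = 25 + 25*u (z(u) = -5*(u*(-5) + (-5 - 1*0)) = -5*(-5*u + (-5 + 0)) = -5*(-5*u - 5) = -5*(-5 - 5*u) = 25 + 25*u)
5000 + (36 - 35)*z(1) = 5000 + (36 - 35)*(25 + 25*1) = 5000 + 1*(25 + 25) = 5000 + 1*50 = 5000 + 50 = 5050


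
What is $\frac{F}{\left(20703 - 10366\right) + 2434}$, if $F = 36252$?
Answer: $\frac{4028}{1419} \approx 2.8386$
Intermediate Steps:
$\frac{F}{\left(20703 - 10366\right) + 2434} = \frac{36252}{\left(20703 - 10366\right) + 2434} = \frac{36252}{10337 + 2434} = \frac{36252}{12771} = 36252 \cdot \frac{1}{12771} = \frac{4028}{1419}$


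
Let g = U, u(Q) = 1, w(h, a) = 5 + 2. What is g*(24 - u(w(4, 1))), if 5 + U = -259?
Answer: -6072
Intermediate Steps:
w(h, a) = 7
U = -264 (U = -5 - 259 = -264)
g = -264
g*(24 - u(w(4, 1))) = -264*(24 - 1*1) = -264*(24 - 1) = -264*23 = -6072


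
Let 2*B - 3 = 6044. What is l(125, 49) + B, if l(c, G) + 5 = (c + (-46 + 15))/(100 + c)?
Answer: 1358513/450 ≈ 3018.9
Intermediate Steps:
B = 6047/2 (B = 3/2 + (½)*6044 = 3/2 + 3022 = 6047/2 ≈ 3023.5)
l(c, G) = -5 + (-31 + c)/(100 + c) (l(c, G) = -5 + (c + (-46 + 15))/(100 + c) = -5 + (c - 31)/(100 + c) = -5 + (-31 + c)/(100 + c))
l(125, 49) + B = (-531 - 4*125)/(100 + 125) + 6047/2 = (-531 - 500)/225 + 6047/2 = (1/225)*(-1031) + 6047/2 = -1031/225 + 6047/2 = 1358513/450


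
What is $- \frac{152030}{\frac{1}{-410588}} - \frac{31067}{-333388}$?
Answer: $\frac{20810643599283387}{333388} \approx 6.2422 \cdot 10^{10}$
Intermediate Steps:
$- \frac{152030}{\frac{1}{-410588}} - \frac{31067}{-333388} = - \frac{152030}{- \frac{1}{410588}} - - \frac{31067}{333388} = \left(-152030\right) \left(-410588\right) + \frac{31067}{333388} = 62421693640 + \frac{31067}{333388} = \frac{20810643599283387}{333388}$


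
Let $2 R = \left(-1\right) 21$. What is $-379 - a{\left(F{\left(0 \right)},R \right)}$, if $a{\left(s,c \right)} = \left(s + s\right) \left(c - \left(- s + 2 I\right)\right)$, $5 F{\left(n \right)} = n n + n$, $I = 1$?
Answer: $-379$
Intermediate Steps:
$F{\left(n \right)} = \frac{n}{5} + \frac{n^{2}}{5}$ ($F{\left(n \right)} = \frac{n n + n}{5} = \frac{n^{2} + n}{5} = \frac{n + n^{2}}{5} = \frac{n}{5} + \frac{n^{2}}{5}$)
$R = - \frac{21}{2}$ ($R = \frac{\left(-1\right) 21}{2} = \frac{1}{2} \left(-21\right) = - \frac{21}{2} \approx -10.5$)
$a{\left(s,c \right)} = 2 s \left(-2 + c + s\right)$ ($a{\left(s,c \right)} = \left(s + s\right) \left(c + \left(s - 2\right)\right) = 2 s \left(c + \left(s - 2\right)\right) = 2 s \left(c + \left(-2 + s\right)\right) = 2 s \left(-2 + c + s\right)$)
$-379 - a{\left(F{\left(0 \right)},R \right)} = -379 - 2 \cdot \frac{1}{5} \cdot 0 \left(1 + 0\right) \left(-2 - \frac{21}{2} + \frac{1}{5} \cdot 0 \left(1 + 0\right)\right) = -379 - 2 \cdot \frac{1}{5} \cdot 0 \cdot 1 \left(-2 - \frac{21}{2} + \frac{1}{5} \cdot 0 \cdot 1\right) = -379 - 2 \cdot 0 \left(-2 - \frac{21}{2} + 0\right) = -379 - 2 \cdot 0 \left(- \frac{25}{2}\right) = -379 - 0 = -379 + 0 = -379$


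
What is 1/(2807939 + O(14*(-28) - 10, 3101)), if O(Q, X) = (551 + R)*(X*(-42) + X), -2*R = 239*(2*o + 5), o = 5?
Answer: 2/321306981 ≈ 6.2246e-9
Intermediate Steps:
R = -3585/2 (R = -239*(2*5 + 5)/2 = -239*(10 + 5)/2 = -239*15/2 = -1/2*3585 = -3585/2 ≈ -1792.5)
O(Q, X) = 101803*X/2 (O(Q, X) = (551 - 3585/2)*(X*(-42) + X) = -2483*(-42*X + X)/2 = -(-101803)*X/2 = 101803*X/2)
1/(2807939 + O(14*(-28) - 10, 3101)) = 1/(2807939 + (101803/2)*3101) = 1/(2807939 + 315691103/2) = 1/(321306981/2) = 2/321306981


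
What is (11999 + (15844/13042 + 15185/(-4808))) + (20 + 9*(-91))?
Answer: 351092309191/31352968 ≈ 11198.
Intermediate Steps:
(11999 + (15844/13042 + 15185/(-4808))) + (20 + 9*(-91)) = (11999 + (15844*(1/13042) + 15185*(-1/4808))) + (20 - 819) = (11999 + (7922/6521 - 15185/4808)) - 799 = (11999 - 60932409/31352968) - 799 = 376143330623/31352968 - 799 = 351092309191/31352968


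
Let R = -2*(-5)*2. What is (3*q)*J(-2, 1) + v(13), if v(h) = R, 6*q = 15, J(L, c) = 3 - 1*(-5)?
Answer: 80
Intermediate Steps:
J(L, c) = 8 (J(L, c) = 3 + 5 = 8)
q = 5/2 (q = (⅙)*15 = 5/2 ≈ 2.5000)
R = 20 (R = 10*2 = 20)
v(h) = 20
(3*q)*J(-2, 1) + v(13) = (3*(5/2))*8 + 20 = (15/2)*8 + 20 = 60 + 20 = 80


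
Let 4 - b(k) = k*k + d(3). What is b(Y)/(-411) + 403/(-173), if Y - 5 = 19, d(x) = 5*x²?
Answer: -58892/71103 ≈ -0.82826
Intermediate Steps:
Y = 24 (Y = 5 + 19 = 24)
b(k) = -41 - k² (b(k) = 4 - (k*k + 5*3²) = 4 - (k² + 5*9) = 4 - (k² + 45) = 4 - (45 + k²) = 4 + (-45 - k²) = -41 - k²)
b(Y)/(-411) + 403/(-173) = (-41 - 1*24²)/(-411) + 403/(-173) = (-41 - 1*576)*(-1/411) + 403*(-1/173) = (-41 - 576)*(-1/411) - 403/173 = -617*(-1/411) - 403/173 = 617/411 - 403/173 = -58892/71103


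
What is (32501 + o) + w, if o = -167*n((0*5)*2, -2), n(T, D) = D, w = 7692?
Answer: 40527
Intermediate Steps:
o = 334 (o = -167*(-2) = 334)
(32501 + o) + w = (32501 + 334) + 7692 = 32835 + 7692 = 40527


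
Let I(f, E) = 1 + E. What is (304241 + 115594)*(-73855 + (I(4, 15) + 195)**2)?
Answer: -12315439890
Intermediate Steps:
(304241 + 115594)*(-73855 + (I(4, 15) + 195)**2) = (304241 + 115594)*(-73855 + ((1 + 15) + 195)**2) = 419835*(-73855 + (16 + 195)**2) = 419835*(-73855 + 211**2) = 419835*(-73855 + 44521) = 419835*(-29334) = -12315439890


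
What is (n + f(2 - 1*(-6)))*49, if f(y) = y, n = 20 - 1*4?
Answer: 1176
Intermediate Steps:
n = 16 (n = 20 - 4 = 16)
(n + f(2 - 1*(-6)))*49 = (16 + (2 - 1*(-6)))*49 = (16 + (2 + 6))*49 = (16 + 8)*49 = 24*49 = 1176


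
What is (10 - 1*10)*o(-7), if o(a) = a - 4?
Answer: 0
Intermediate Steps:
o(a) = -4 + a
(10 - 1*10)*o(-7) = (10 - 1*10)*(-4 - 7) = (10 - 10)*(-11) = 0*(-11) = 0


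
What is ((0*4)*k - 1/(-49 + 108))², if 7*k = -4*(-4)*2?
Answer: 1/3481 ≈ 0.00028727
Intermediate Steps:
k = 32/7 (k = (-4*(-4)*2)/7 = (16*2)/7 = (⅐)*32 = 32/7 ≈ 4.5714)
((0*4)*k - 1/(-49 + 108))² = ((0*4)*(32/7) - 1/(-49 + 108))² = (0*(32/7) - 1/59)² = (0 - 1*1/59)² = (0 - 1/59)² = (-1/59)² = 1/3481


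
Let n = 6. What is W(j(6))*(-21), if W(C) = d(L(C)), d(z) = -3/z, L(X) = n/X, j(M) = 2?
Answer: 21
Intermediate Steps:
L(X) = 6/X
W(C) = -C/2 (W(C) = -3*C/6 = -C/2)
W(j(6))*(-21) = -1/2*2*(-21) = -1*(-21) = 21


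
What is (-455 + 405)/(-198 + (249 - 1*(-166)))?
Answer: -50/217 ≈ -0.23041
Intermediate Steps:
(-455 + 405)/(-198 + (249 - 1*(-166))) = -50/(-198 + (249 + 166)) = -50/(-198 + 415) = -50/217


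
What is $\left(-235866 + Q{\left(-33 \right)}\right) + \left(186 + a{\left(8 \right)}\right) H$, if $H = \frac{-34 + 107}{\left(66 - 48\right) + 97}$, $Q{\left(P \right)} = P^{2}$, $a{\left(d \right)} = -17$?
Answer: $- \frac{26987018}{115} \approx -2.3467 \cdot 10^{5}$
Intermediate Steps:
$H = \frac{73}{115}$ ($H = \frac{73}{18 + 97} = \frac{73}{115} \approx 0.63478$)
$\left(-235866 + Q{\left(-33 \right)}\right) + \left(186 + a{\left(8 \right)}\right) H = \left(-235866 + \left(-33\right)^{2}\right) + \left(186 - 17\right) \frac{73}{115} = \left(-235866 + 1089\right) + 169 \cdot \frac{73}{115} = -234777 + \frac{12337}{115} = - \frac{26987018}{115}$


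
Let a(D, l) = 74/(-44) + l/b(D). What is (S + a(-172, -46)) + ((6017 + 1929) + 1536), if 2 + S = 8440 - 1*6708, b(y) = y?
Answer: 5302607/473 ≈ 11211.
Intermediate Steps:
a(D, l) = -37/22 + l/D (a(D, l) = 74/(-44) + l/D = 74*(-1/44) + l/D = -37/22 + l/D)
S = 1730 (S = -2 + (8440 - 1*6708) = -2 + (8440 - 6708) = -2 + 1732 = 1730)
(S + a(-172, -46)) + ((6017 + 1929) + 1536) = (1730 + (-37/22 - 46/(-172))) + ((6017 + 1929) + 1536) = (1730 + (-37/22 - 46*(-1/172))) + (7946 + 1536) = (1730 + (-37/22 + 23/86)) + 9482 = (1730 - 669/473) + 9482 = 817621/473 + 9482 = 5302607/473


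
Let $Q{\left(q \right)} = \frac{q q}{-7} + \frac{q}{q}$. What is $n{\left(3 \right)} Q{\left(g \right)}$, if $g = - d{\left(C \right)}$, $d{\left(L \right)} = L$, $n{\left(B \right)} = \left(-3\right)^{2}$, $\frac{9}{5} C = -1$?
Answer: $\frac{542}{63} \approx 8.6032$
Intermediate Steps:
$C = - \frac{5}{9}$ ($C = \frac{5}{9} \left(-1\right) = - \frac{5}{9} \approx -0.55556$)
$n{\left(B \right)} = 9$
$g = \frac{5}{9}$ ($g = \left(-1\right) \left(- \frac{5}{9}\right) = \frac{5}{9} \approx 0.55556$)
$Q{\left(q \right)} = 1 - \frac{q^{2}}{7}$ ($Q{\left(q \right)} = q^{2} \left(- \frac{1}{7}\right) + 1 = - \frac{q^{2}}{7} + 1 = 1 - \frac{q^{2}}{7}$)
$n{\left(3 \right)} Q{\left(g \right)} = 9 \left(1 - \frac{\left(\frac{5}{9}\right)^{2}}{7}\right) = 9 \left(1 - \frac{25}{567}\right) = 9 \cdot \frac{542}{567} = \frac{542}{63}$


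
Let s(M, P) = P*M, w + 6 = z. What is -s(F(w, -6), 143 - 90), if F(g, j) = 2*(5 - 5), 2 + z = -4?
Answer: 0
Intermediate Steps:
z = -6 (z = -2 - 4 = -6)
w = -12 (w = -6 - 6 = -12)
F(g, j) = 0 (F(g, j) = 2*0 = 0)
s(M, P) = M*P
-s(F(w, -6), 143 - 90) = -0*(143 - 90) = -0*53 = -1*0 = 0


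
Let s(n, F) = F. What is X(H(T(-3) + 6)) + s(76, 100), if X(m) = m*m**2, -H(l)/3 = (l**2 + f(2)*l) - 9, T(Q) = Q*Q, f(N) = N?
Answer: -401947172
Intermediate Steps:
T(Q) = Q**2
H(l) = 27 - 6*l - 3*l**2 (H(l) = -3*((l**2 + 2*l) - 9) = -3*(-9 + l**2 + 2*l) = 27 - 6*l - 3*l**2)
X(m) = m**3
X(H(T(-3) + 6)) + s(76, 100) = (27 - 6*((-3)**2 + 6) - 3*((-3)**2 + 6)**2)**3 + 100 = (27 - 6*(9 + 6) - 3*(9 + 6)**2)**3 + 100 = (27 - 6*15 - 3*15**2)**3 + 100 = (27 - 90 - 3*225)**3 + 100 = (27 - 90 - 675)**3 + 100 = (-738)**3 + 100 = -401947272 + 100 = -401947172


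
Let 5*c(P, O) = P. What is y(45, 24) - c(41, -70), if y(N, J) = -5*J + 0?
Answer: -641/5 ≈ -128.20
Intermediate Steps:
y(N, J) = -5*J
c(P, O) = P/5
y(45, 24) - c(41, -70) = -5*24 - 41/5 = -120 - 1*41/5 = -120 - 41/5 = -641/5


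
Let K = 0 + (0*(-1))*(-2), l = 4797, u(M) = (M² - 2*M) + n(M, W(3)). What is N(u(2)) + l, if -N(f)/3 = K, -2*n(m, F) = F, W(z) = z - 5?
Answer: 4797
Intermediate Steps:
W(z) = -5 + z
n(m, F) = -F/2
u(M) = 1 + M² - 2*M (u(M) = (M² - 2*M) - (-5 + 3)/2 = (M² - 2*M) - ½*(-2) = (M² - 2*M) + 1 = 1 + M² - 2*M)
K = 0 (K = 0 + 0*(-2) = 0 + 0 = 0)
N(f) = 0 (N(f) = -3*0 = 0)
N(u(2)) + l = 0 + 4797 = 4797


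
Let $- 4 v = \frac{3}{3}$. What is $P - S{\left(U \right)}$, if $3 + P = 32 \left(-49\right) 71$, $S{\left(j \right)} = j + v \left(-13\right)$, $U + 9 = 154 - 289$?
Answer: $- \frac{444761}{4} \approx -1.1119 \cdot 10^{5}$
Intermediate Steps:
$v = - \frac{1}{4}$ ($v = - \frac{3 \cdot \frac{1}{3}}{4} = \left(- \frac{1}{4}\right) 1 = - \frac{1}{4} \approx -0.25$)
$U = -144$ ($U = -9 + \left(154 - 289\right) = -9 - 135 = -144$)
$S{\left(j \right)} = \frac{13}{4} + j$ ($S{\left(j \right)} = j - - \frac{13}{4} = j + \frac{13}{4} = \frac{13}{4} + j$)
$P = -111331$ ($P = -3 + 32 \left(-49\right) 71 = -3 - 111328 = -111331$)
$P - S{\left(U \right)} = -111331 - \left(\frac{13}{4} - 144\right) = -111331 - - \frac{563}{4} = -111331 + \frac{563}{4} = - \frac{444761}{4}$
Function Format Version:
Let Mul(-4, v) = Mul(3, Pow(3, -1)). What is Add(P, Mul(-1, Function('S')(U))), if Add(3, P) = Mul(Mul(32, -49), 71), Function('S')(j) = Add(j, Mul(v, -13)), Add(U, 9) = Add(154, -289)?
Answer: Rational(-444761, 4) ≈ -1.1119e+5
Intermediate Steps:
v = Rational(-1, 4) (v = Mul(Rational(-1, 4), Mul(3, Pow(3, -1))) = Mul(Rational(-1, 4), Mul(3, Rational(1, 3))) = Mul(Rational(-1, 4), 1) = Rational(-1, 4) ≈ -0.25000)
U = -144 (U = Add(-9, Add(154, -289)) = Add(-9, -135) = -144)
Function('S')(j) = Add(Rational(13, 4), j) (Function('S')(j) = Add(j, Mul(Rational(-1, 4), -13)) = Add(j, Rational(13, 4)) = Add(Rational(13, 4), j))
P = -111331 (P = Add(-3, Mul(Mul(32, -49), 71)) = Add(-3, Mul(-1568, 71)) = Add(-3, -111328) = -111331)
Add(P, Mul(-1, Function('S')(U))) = Add(-111331, Mul(-1, Add(Rational(13, 4), -144))) = Add(-111331, Mul(-1, Rational(-563, 4))) = Add(-111331, Rational(563, 4)) = Rational(-444761, 4)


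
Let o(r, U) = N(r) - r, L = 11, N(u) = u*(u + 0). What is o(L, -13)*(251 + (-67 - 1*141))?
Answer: 4730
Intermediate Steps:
N(u) = u² (N(u) = u*u = u²)
o(r, U) = r² - r
o(L, -13)*(251 + (-67 - 1*141)) = (11*(-1 + 11))*(251 + (-67 - 1*141)) = (11*10)*(251 + (-67 - 141)) = 110*(251 - 208) = 110*43 = 4730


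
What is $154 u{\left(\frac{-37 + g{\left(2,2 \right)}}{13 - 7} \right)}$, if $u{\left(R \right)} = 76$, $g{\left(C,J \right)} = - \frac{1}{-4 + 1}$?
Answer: $11704$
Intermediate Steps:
$g{\left(C,J \right)} = \frac{1}{3}$ ($g{\left(C,J \right)} = - \frac{1}{-3} = \left(-1\right) \left(- \frac{1}{3}\right) = \frac{1}{3}$)
$154 u{\left(\frac{-37 + g{\left(2,2 \right)}}{13 - 7} \right)} = 154 \cdot 76 = 11704$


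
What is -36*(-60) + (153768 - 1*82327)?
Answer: 73601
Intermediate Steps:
-36*(-60) + (153768 - 1*82327) = 2160 + (153768 - 82327) = 2160 + 71441 = 73601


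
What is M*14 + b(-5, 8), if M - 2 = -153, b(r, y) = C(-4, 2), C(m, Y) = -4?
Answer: -2118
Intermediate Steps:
b(r, y) = -4
M = -151 (M = 2 - 153 = -151)
M*14 + b(-5, 8) = -151*14 - 4 = -2114 - 4 = -2118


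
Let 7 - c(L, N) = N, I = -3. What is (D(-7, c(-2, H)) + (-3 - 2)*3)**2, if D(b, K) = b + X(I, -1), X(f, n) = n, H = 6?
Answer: 529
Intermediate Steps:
c(L, N) = 7 - N
D(b, K) = -1 + b (D(b, K) = b - 1 = -1 + b)
(D(-7, c(-2, H)) + (-3 - 2)*3)**2 = ((-1 - 7) + (-3 - 2)*3)**2 = (-8 - 5*3)**2 = (-8 - 15)**2 = (-23)**2 = 529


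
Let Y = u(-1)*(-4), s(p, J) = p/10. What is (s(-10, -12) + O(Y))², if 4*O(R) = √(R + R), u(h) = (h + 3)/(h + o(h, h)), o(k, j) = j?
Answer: 3/2 - √2 ≈ 0.085786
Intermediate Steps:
u(h) = (3 + h)/(2*h) (u(h) = (h + 3)/(h + h) = (3 + h)/((2*h)) = (3 + h)*(1/(2*h)) = (3 + h)/(2*h))
s(p, J) = p/10 (s(p, J) = p*(⅒) = p/10)
Y = 4 (Y = ((½)*(3 - 1)/(-1))*(-4) = ((½)*(-1)*2)*(-4) = -1*(-4) = 4)
O(R) = √2*√R/4 (O(R) = √(R + R)/4 = √(2*R)/4 = (√2*√R)/4 = √2*√R/4)
(s(-10, -12) + O(Y))² = ((⅒)*(-10) + √2*√4/4)² = (-1 + (¼)*√2*2)² = (-1 + √2/2)²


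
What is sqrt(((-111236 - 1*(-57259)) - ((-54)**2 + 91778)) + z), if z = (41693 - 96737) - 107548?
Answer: I*sqrt(311263) ≈ 557.91*I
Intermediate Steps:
z = -162592 (z = -55044 - 107548 = -162592)
sqrt(((-111236 - 1*(-57259)) - ((-54)**2 + 91778)) + z) = sqrt(((-111236 - 1*(-57259)) - ((-54)**2 + 91778)) - 162592) = sqrt(((-111236 + 57259) - (2916 + 91778)) - 162592) = sqrt((-53977 - 1*94694) - 162592) = sqrt((-53977 - 94694) - 162592) = sqrt(-148671 - 162592) = sqrt(-311263) = I*sqrt(311263)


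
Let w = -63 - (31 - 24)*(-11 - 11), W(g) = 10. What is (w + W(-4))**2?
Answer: 10201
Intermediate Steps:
w = 91 (w = -63 - 7*(-22) = -63 - 1*(-154) = -63 + 154 = 91)
(w + W(-4))**2 = (91 + 10)**2 = 101**2 = 10201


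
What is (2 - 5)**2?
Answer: 9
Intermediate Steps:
(2 - 5)**2 = (-3)**2 = 9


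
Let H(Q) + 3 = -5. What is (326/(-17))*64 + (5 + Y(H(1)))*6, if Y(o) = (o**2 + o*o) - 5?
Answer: -7808/17 ≈ -459.29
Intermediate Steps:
H(Q) = -8 (H(Q) = -3 - 5 = -8)
Y(o) = -5 + 2*o**2 (Y(o) = (o**2 + o**2) - 5 = 2*o**2 - 5 = -5 + 2*o**2)
(326/(-17))*64 + (5 + Y(H(1)))*6 = (326/(-17))*64 + (5 + (-5 + 2*(-8)**2))*6 = (326*(-1/17))*64 + (5 + (-5 + 2*64))*6 = -326/17*64 + (5 + (-5 + 128))*6 = -20864/17 + (5 + 123)*6 = -20864/17 + 128*6 = -20864/17 + 768 = -7808/17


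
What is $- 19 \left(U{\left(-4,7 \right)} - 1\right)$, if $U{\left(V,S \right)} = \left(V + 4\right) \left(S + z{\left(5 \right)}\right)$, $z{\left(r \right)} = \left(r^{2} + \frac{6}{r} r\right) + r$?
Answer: $19$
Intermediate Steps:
$z{\left(r \right)} = 6 + r + r^{2}$ ($z{\left(r \right)} = \left(r^{2} + 6\right) + r = \left(6 + r^{2}\right) + r = 6 + r + r^{2}$)
$U{\left(V,S \right)} = \left(4 + V\right) \left(36 + S\right)$ ($U{\left(V,S \right)} = \left(V + 4\right) \left(S + \left(6 + 5 + 5^{2}\right)\right) = \left(4 + V\right) \left(S + \left(6 + 5 + 25\right)\right) = \left(4 + V\right) \left(S + 36\right) = \left(4 + V\right) \left(36 + S\right)$)
$- 19 \left(U{\left(-4,7 \right)} - 1\right) = - 19 \left(\left(144 + 4 \cdot 7 + 36 \left(-4\right) + 7 \left(-4\right)\right) - 1\right) = - 19 \left(\left(144 + 28 - 144 - 28\right) - 1\right) = - 19 \left(0 - 1\right) = \left(-19\right) \left(-1\right) = 19$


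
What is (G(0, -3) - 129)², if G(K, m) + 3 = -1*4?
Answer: 18496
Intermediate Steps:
G(K, m) = -7 (G(K, m) = -3 - 1*4 = -3 - 4 = -7)
(G(0, -3) - 129)² = (-7 - 129)² = (-136)² = 18496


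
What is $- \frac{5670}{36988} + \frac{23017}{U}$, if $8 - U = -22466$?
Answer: $\frac{12927236}{14844077} \approx 0.87087$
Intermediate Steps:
$U = 22474$ ($U = 8 - -22466 = 8 + 22466 = 22474$)
$- \frac{5670}{36988} + \frac{23017}{U} = - \frac{5670}{36988} + \frac{23017}{22474} = \left(-5670\right) \frac{1}{36988} + 23017 \cdot \frac{1}{22474} = - \frac{405}{2642} + \frac{23017}{22474} = \frac{12927236}{14844077}$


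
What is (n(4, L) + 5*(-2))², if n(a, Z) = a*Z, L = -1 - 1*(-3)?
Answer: 4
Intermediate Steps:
L = 2 (L = -1 + 3 = 2)
n(a, Z) = Z*a
(n(4, L) + 5*(-2))² = (2*4 + 5*(-2))² = (8 - 10)² = (-2)² = 4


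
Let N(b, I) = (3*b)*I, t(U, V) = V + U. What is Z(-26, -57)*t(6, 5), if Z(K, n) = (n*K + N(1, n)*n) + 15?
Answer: 123684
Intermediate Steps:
t(U, V) = U + V
N(b, I) = 3*I*b
Z(K, n) = 15 + 3*n² + K*n (Z(K, n) = (n*K + (3*n*1)*n) + 15 = (K*n + (3*n)*n) + 15 = (K*n + 3*n²) + 15 = (3*n² + K*n) + 15 = 15 + 3*n² + K*n)
Z(-26, -57)*t(6, 5) = (15 + 3*(-57)² - 26*(-57))*(6 + 5) = (15 + 3*3249 + 1482)*11 = (15 + 9747 + 1482)*11 = 11244*11 = 123684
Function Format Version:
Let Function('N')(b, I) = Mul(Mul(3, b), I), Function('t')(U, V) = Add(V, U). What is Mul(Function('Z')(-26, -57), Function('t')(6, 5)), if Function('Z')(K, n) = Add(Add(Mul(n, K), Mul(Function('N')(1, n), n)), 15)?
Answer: 123684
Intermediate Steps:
Function('t')(U, V) = Add(U, V)
Function('N')(b, I) = Mul(3, I, b)
Function('Z')(K, n) = Add(15, Mul(3, Pow(n, 2)), Mul(K, n)) (Function('Z')(K, n) = Add(Add(Mul(n, K), Mul(Mul(3, n, 1), n)), 15) = Add(Add(Mul(K, n), Mul(Mul(3, n), n)), 15) = Add(Add(Mul(K, n), Mul(3, Pow(n, 2))), 15) = Add(Add(Mul(3, Pow(n, 2)), Mul(K, n)), 15) = Add(15, Mul(3, Pow(n, 2)), Mul(K, n)))
Mul(Function('Z')(-26, -57), Function('t')(6, 5)) = Mul(Add(15, Mul(3, Pow(-57, 2)), Mul(-26, -57)), Add(6, 5)) = Mul(Add(15, Mul(3, 3249), 1482), 11) = Mul(Add(15, 9747, 1482), 11) = Mul(11244, 11) = 123684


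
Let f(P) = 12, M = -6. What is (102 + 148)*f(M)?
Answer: 3000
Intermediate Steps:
(102 + 148)*f(M) = (102 + 148)*12 = 250*12 = 3000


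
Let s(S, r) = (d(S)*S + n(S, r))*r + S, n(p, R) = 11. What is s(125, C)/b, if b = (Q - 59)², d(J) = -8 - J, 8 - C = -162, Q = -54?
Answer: -2824255/12769 ≈ -221.18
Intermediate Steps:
C = 170 (C = 8 - 1*(-162) = 8 + 162 = 170)
s(S, r) = S + r*(11 + S*(-8 - S)) (s(S, r) = ((-8 - S)*S + 11)*r + S = (S*(-8 - S) + 11)*r + S = (11 + S*(-8 - S))*r + S = r*(11 + S*(-8 - S)) + S = S + r*(11 + S*(-8 - S)))
b = 12769 (b = (-54 - 59)² = (-113)² = 12769)
s(125, C)/b = (125 + 11*170 - 1*125*170*(8 + 125))/12769 = (125 + 1870 - 1*125*170*133)*(1/12769) = (125 + 1870 - 2826250)*(1/12769) = -2824255*1/12769 = -2824255/12769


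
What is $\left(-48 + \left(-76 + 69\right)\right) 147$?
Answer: $-8085$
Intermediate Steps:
$\left(-48 + \left(-76 + 69\right)\right) 147 = \left(-48 - 7\right) 147 = \left(-55\right) 147 = -8085$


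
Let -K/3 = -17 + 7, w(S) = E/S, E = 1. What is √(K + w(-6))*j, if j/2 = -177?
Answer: -59*√1074 ≈ -1933.5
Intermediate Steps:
j = -354 (j = 2*(-177) = -354)
w(S) = 1/S
K = 30 (K = -3*(-17 + 7) = -3*(-10) = 30)
√(K + w(-6))*j = √(30 + 1/(-6))*(-354) = √(30 - ⅙)*(-354) = √(179/6)*(-354) = (√1074/6)*(-354) = -59*√1074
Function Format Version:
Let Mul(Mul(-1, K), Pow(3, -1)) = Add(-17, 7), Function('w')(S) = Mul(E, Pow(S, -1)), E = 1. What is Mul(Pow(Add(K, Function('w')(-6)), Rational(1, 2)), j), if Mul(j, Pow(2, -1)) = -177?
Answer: Mul(-59, Pow(1074, Rational(1, 2))) ≈ -1933.5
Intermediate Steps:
j = -354 (j = Mul(2, -177) = -354)
Function('w')(S) = Pow(S, -1) (Function('w')(S) = Mul(1, Pow(S, -1)) = Pow(S, -1))
K = 30 (K = Mul(-3, Add(-17, 7)) = Mul(-3, -10) = 30)
Mul(Pow(Add(K, Function('w')(-6)), Rational(1, 2)), j) = Mul(Pow(Add(30, Pow(-6, -1)), Rational(1, 2)), -354) = Mul(Pow(Add(30, Rational(-1, 6)), Rational(1, 2)), -354) = Mul(Pow(Rational(179, 6), Rational(1, 2)), -354) = Mul(Mul(Rational(1, 6), Pow(1074, Rational(1, 2))), -354) = Mul(-59, Pow(1074, Rational(1, 2)))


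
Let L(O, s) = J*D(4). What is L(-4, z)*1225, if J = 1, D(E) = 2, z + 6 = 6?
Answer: 2450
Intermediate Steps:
z = 0 (z = -6 + 6 = 0)
L(O, s) = 2 (L(O, s) = 1*2 = 2)
L(-4, z)*1225 = 2*1225 = 2450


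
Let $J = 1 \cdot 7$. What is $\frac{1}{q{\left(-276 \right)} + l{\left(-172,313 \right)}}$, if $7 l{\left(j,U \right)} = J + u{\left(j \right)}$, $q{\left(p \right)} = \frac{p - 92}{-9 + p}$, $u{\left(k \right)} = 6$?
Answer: $\frac{1995}{6281} \approx 0.31762$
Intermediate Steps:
$q{\left(p \right)} = \frac{-92 + p}{-9 + p}$
$J = 7$
$l{\left(j,U \right)} = \frac{13}{7}$ ($l{\left(j,U \right)} = \frac{7 + 6}{7} = \frac{1}{7} \cdot 13 = \frac{13}{7}$)
$\frac{1}{q{\left(-276 \right)} + l{\left(-172,313 \right)}} = \frac{1}{\frac{-92 - 276}{-9 - 276} + \frac{13}{7}} = \frac{1}{\frac{1}{-285} \left(-368\right) + \frac{13}{7}} = \frac{1}{\left(- \frac{1}{285}\right) \left(-368\right) + \frac{13}{7}} = \frac{1}{\frac{368}{285} + \frac{13}{7}} = \frac{1}{\frac{6281}{1995}} = \frac{1995}{6281}$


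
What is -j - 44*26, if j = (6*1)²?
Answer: -1180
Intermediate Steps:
j = 36 (j = 6² = 36)
-j - 44*26 = -1*36 - 44*26 = -36 - 1144 = -1180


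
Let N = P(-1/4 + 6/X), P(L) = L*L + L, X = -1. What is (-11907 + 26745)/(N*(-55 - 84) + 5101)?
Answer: 237408/8641 ≈ 27.475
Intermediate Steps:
P(L) = L + L² (P(L) = L² + L = L + L²)
N = 525/16 (N = (-1/4 + 6/(-1))*(1 + (-1/4 + 6/(-1))) = (-1*¼ + 6*(-1))*(1 + (-1*¼ + 6*(-1))) = (-¼ - 6)*(1 + (-¼ - 6)) = -25*(1 - 25/4)/4 = -25/4*(-21/4) = 525/16 ≈ 32.813)
(-11907 + 26745)/(N*(-55 - 84) + 5101) = (-11907 + 26745)/(525*(-55 - 84)/16 + 5101) = 14838/((525/16)*(-139) + 5101) = 14838/(-72975/16 + 5101) = 14838/(8641/16) = 14838*(16/8641) = 237408/8641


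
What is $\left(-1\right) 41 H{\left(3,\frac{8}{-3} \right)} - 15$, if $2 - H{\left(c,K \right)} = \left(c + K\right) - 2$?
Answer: $- \frac{496}{3} \approx -165.33$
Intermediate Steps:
$H{\left(c,K \right)} = 4 - K - c$ ($H{\left(c,K \right)} = 2 - \left(\left(c + K\right) - 2\right) = 2 - \left(\left(K + c\right) - 2\right) = 2 - \left(-2 + K + c\right) = 4 - K - c$)
$\left(-1\right) 41 H{\left(3,\frac{8}{-3} \right)} - 15 = \left(-1\right) 41 \left(4 - \frac{8}{-3} - 3\right) - 15 = - 41 \left(4 - 8 \left(- \frac{1}{3}\right) - 3\right) - 15 = - 41 \left(4 - - \frac{8}{3} - 3\right) - 15 = - 41 \left(4 + \frac{8}{3} - 3\right) - 15 = \left(-41\right) \frac{11}{3} - 15 = - \frac{451}{3} - 15 = - \frac{496}{3}$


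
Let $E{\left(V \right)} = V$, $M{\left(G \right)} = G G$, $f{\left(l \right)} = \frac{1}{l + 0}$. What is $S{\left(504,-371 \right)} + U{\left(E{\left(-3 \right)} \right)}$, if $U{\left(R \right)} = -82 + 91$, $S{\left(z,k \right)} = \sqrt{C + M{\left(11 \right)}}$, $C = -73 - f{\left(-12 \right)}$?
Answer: $9 + \frac{\sqrt{1731}}{6} \approx 15.934$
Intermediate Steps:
$f{\left(l \right)} = \frac{1}{l}$
$M{\left(G \right)} = G^{2}$
$C = - \frac{875}{12}$ ($C = -73 - \frac{1}{-12} = -73 - - \frac{1}{12} = -73 + \frac{1}{12} = - \frac{875}{12} \approx -72.917$)
$S{\left(z,k \right)} = \frac{\sqrt{1731}}{6}$ ($S{\left(z,k \right)} = \sqrt{- \frac{875}{12} + 11^{2}} = \sqrt{- \frac{875}{12} + 121} = \sqrt{\frac{577}{12}} = \frac{\sqrt{1731}}{6}$)
$U{\left(R \right)} = 9$
$S{\left(504,-371 \right)} + U{\left(E{\left(-3 \right)} \right)} = \frac{\sqrt{1731}}{6} + 9 = 9 + \frac{\sqrt{1731}}{6}$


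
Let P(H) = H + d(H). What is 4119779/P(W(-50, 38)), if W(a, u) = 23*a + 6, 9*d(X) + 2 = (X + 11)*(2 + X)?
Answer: 37078011/1283588 ≈ 28.886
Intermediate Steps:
d(X) = -2/9 + (2 + X)*(11 + X)/9 (d(X) = -2/9 + ((X + 11)*(2 + X))/9 = -2/9 + ((11 + X)*(2 + X))/9 = -2/9 + ((2 + X)*(11 + X))/9 = -2/9 + (2 + X)*(11 + X)/9)
W(a, u) = 6 + 23*a
P(H) = 20/9 + H²/9 + 22*H/9 (P(H) = H + (20/9 + H²/9 + 13*H/9) = 20/9 + H²/9 + 22*H/9)
4119779/P(W(-50, 38)) = 4119779/(20/9 + (6 + 23*(-50))²/9 + 22*(6 + 23*(-50))/9) = 4119779/(20/9 + (6 - 1150)²/9 + 22*(6 - 1150)/9) = 4119779/(20/9 + (⅑)*(-1144)² + (22/9)*(-1144)) = 4119779/(20/9 + (⅑)*1308736 - 25168/9) = 4119779/(20/9 + 1308736/9 - 25168/9) = 4119779/(1283588/9) = 4119779*(9/1283588) = 37078011/1283588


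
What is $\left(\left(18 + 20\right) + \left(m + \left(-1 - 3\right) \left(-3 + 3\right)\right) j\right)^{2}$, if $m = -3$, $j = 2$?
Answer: $1024$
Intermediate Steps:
$\left(\left(18 + 20\right) + \left(m + \left(-1 - 3\right) \left(-3 + 3\right)\right) j\right)^{2} = \left(\left(18 + 20\right) + \left(-3 + \left(-1 - 3\right) \left(-3 + 3\right)\right) 2\right)^{2} = \left(38 + \left(-3 - 0\right) 2\right)^{2} = \left(38 + \left(-3 + 0\right) 2\right)^{2} = \left(38 - 6\right)^{2} = 32^{2} = 1024$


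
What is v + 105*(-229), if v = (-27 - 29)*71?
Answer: -28021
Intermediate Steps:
v = -3976 (v = -56*71 = -3976)
v + 105*(-229) = -3976 + 105*(-229) = -3976 - 24045 = -28021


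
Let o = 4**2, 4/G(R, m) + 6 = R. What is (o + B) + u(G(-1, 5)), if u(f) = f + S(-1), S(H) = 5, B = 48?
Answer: 479/7 ≈ 68.429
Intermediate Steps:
G(R, m) = 4/(-6 + R)
o = 16
u(f) = 5 + f (u(f) = f + 5 = 5 + f)
(o + B) + u(G(-1, 5)) = (16 + 48) + (5 + 4/(-6 - 1)) = 64 + (5 + 4/(-7)) = 64 + (5 + 4*(-1/7)) = 64 + (5 - 4/7) = 64 + 31/7 = 479/7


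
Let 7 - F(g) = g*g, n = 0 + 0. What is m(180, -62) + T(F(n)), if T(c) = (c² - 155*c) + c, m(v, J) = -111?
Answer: -1140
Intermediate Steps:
n = 0
F(g) = 7 - g² (F(g) = 7 - g*g = 7 - g²)
T(c) = c² - 154*c
m(180, -62) + T(F(n)) = -111 + (7 - 1*0²)*(-154 + (7 - 1*0²)) = -111 + (7 - 1*0)*(-154 + (7 - 1*0)) = -111 + (7 + 0)*(-154 + (7 + 0)) = -111 + 7*(-154 + 7) = -111 + 7*(-147) = -111 - 1029 = -1140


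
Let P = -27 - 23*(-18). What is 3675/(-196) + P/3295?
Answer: -245577/13180 ≈ -18.633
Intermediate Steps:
P = 387 (P = -27 + 414 = 387)
3675/(-196) + P/3295 = 3675/(-196) + 387/3295 = 3675*(-1/196) + 387*(1/3295) = -75/4 + 387/3295 = -245577/13180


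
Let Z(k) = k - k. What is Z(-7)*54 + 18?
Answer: 18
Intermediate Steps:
Z(k) = 0
Z(-7)*54 + 18 = 0*54 + 18 = 0 + 18 = 18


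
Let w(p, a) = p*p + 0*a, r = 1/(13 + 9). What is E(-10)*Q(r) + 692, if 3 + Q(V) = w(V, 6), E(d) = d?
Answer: 174719/242 ≈ 721.98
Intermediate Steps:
r = 1/22 ≈ 0.045455
w(p, a) = p² (w(p, a) = p² + 0 = p²)
Q(V) = -3 + V²
E(-10)*Q(r) + 692 = -10*(-3 + (1/22)²) + 692 = -10*(-3 + 1/484) + 692 = -10*(-1451/484) + 692 = 7255/242 + 692 = 174719/242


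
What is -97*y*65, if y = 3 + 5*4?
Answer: -145015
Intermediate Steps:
y = 23 (y = 3 + 20 = 23)
-97*y*65 = -97*23*65 = -2231*65 = -145015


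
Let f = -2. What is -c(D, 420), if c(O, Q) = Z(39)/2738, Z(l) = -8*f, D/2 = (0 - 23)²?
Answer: -8/1369 ≈ -0.0058437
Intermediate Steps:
D = 1058 (D = 2*(0 - 23)² = 2*(-23)² = 2*529 = 1058)
Z(l) = 16 (Z(l) = -8*(-2) = 16)
c(O, Q) = 8/1369 (c(O, Q) = 16/2738 = 16*(1/2738) = 8/1369)
-c(D, 420) = -1*8/1369 = -8/1369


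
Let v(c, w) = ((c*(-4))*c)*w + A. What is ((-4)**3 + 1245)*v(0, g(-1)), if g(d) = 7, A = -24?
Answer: -28344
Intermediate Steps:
v(c, w) = -24 - 4*w*c**2 (v(c, w) = ((c*(-4))*c)*w - 24 = ((-4*c)*c)*w - 24 = (-4*c**2)*w - 24 = -4*w*c**2 - 24 = -24 - 4*w*c**2)
((-4)**3 + 1245)*v(0, g(-1)) = ((-4)**3 + 1245)*(-24 - 4*7*0**2) = (-64 + 1245)*(-24 - 4*7*0) = 1181*(-24 + 0) = 1181*(-24) = -28344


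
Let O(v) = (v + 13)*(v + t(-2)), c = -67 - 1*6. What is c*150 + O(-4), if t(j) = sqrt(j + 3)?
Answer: -10977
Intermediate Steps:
c = -73 (c = -67 - 6 = -73)
t(j) = sqrt(3 + j)
O(v) = (1 + v)*(13 + v) (O(v) = (v + 13)*(v + sqrt(3 - 2)) = (13 + v)*(v + sqrt(1)) = (13 + v)*(v + 1) = (13 + v)*(1 + v) = (1 + v)*(13 + v))
c*150 + O(-4) = -73*150 + (13 + (-4)**2 + 14*(-4)) = -10950 + (13 + 16 - 56) = -10950 - 27 = -10977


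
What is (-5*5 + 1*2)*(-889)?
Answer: 20447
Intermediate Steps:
(-5*5 + 1*2)*(-889) = (-25 + 2)*(-889) = -23*(-889) = 20447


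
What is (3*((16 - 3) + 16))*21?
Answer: 1827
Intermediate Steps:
(3*((16 - 3) + 16))*21 = (3*(13 + 16))*21 = (3*29)*21 = 87*21 = 1827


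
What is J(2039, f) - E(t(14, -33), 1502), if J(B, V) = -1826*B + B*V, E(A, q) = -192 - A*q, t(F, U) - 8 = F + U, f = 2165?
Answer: 674891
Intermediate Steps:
t(F, U) = 8 + F + U (t(F, U) = 8 + (F + U) = 8 + F + U)
E(A, q) = -192 - A*q
J(2039, f) - E(t(14, -33), 1502) = 2039*(-1826 + 2165) - (-192 - 1*(8 + 14 - 33)*1502) = 2039*339 - (-192 - 1*(-11)*1502) = 691221 - (-192 + 16522) = 691221 - 1*16330 = 691221 - 16330 = 674891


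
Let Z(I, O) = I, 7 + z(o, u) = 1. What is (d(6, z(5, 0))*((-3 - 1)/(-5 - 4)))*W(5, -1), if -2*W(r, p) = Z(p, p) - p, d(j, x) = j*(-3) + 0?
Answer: 0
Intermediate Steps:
z(o, u) = -6 (z(o, u) = -7 + 1 = -6)
d(j, x) = -3*j (d(j, x) = -3*j + 0 = -3*j)
W(r, p) = 0 (W(r, p) = -(p - p)/2 = -½*0 = 0)
(d(6, z(5, 0))*((-3 - 1)/(-5 - 4)))*W(5, -1) = ((-3*6)*((-3 - 1)/(-5 - 4)))*0 = -(-72)/(-9)*0 = -(-72)*(-1)/9*0 = -18*4/9*0 = -8*0 = 0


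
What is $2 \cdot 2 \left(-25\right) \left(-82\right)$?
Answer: $8200$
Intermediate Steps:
$2 \cdot 2 \left(-25\right) \left(-82\right) = 4 \left(-25\right) \left(-82\right) = \left(-100\right) \left(-82\right) = 8200$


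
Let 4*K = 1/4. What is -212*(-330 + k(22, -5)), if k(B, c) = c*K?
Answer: 280105/4 ≈ 70026.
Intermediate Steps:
K = 1/16 (K = (1/4)/4 = (1/4)*(1/4) = 1/16 ≈ 0.062500)
k(B, c) = c/16 (k(B, c) = c*(1/16) = c/16)
-212*(-330 + k(22, -5)) = -212*(-330 + (1/16)*(-5)) = -212*(-330 - 5/16) = -212*(-5285/16) = 280105/4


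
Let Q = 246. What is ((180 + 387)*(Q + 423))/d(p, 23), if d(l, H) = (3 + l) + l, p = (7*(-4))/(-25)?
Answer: 9483075/131 ≈ 72390.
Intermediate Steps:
p = 28/25 (p = -28*(-1/25) = 28/25 ≈ 1.1200)
d(l, H) = 3 + 2*l
((180 + 387)*(Q + 423))/d(p, 23) = ((180 + 387)*(246 + 423))/(3 + 2*(28/25)) = (567*669)/(3 + 56/25) = 379323/(131/25) = 379323*(25/131) = 9483075/131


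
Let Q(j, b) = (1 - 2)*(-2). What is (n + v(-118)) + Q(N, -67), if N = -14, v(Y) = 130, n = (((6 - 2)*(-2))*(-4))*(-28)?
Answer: -764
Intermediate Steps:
n = -896 (n = ((4*(-2))*(-4))*(-28) = -8*(-4)*(-28) = 32*(-28) = -896)
Q(j, b) = 2 (Q(j, b) = -1*(-2) = 2)
(n + v(-118)) + Q(N, -67) = (-896 + 130) + 2 = -766 + 2 = -764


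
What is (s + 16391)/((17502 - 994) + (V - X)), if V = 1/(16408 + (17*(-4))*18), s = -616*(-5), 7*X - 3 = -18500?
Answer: 2069533648/2035460759 ≈ 1.0167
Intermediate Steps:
X = -18497/7 (X = 3/7 + (⅐)*(-18500) = 3/7 - 18500/7 = -18497/7 ≈ -2642.4)
s = 3080
V = 1/15184 (V = 1/(16408 - 68*18) = 1/(16408 - 1224) = 1/15184 ≈ 6.5859e-5)
(s + 16391)/((17502 - 994) + (V - X)) = (3080 + 16391)/((17502 - 994) + (1/15184 - 1*(-18497/7))) = 19471/(16508 + (1/15184 + 18497/7)) = 19471/(16508 + 280858455/106288) = 19471/(2035460759/106288) = 19471*(106288/2035460759) = 2069533648/2035460759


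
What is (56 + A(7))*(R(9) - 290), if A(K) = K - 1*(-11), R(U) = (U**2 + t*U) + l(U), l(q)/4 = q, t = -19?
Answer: -25456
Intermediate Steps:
l(q) = 4*q
R(U) = U**2 - 15*U (R(U) = (U**2 - 19*U) + 4*U = U**2 - 15*U)
A(K) = 11 + K (A(K) = K + 11 = 11 + K)
(56 + A(7))*(R(9) - 290) = (56 + (11 + 7))*(9*(-15 + 9) - 290) = (56 + 18)*(9*(-6) - 290) = 74*(-54 - 290) = 74*(-344) = -25456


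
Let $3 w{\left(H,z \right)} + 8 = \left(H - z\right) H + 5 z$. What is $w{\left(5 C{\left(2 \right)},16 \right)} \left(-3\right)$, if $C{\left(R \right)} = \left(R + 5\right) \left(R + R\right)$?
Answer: $-17432$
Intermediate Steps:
$C{\left(R \right)} = 2 R \left(5 + R\right)$ ($C{\left(R \right)} = \left(5 + R\right) 2 R = 2 R \left(5 + R\right)$)
$w{\left(H,z \right)} = - \frac{8}{3} + \frac{5 z}{3} + \frac{H \left(H - z\right)}{3}$ ($w{\left(H,z \right)} = - \frac{8}{3} + \frac{\left(H - z\right) H + 5 z}{3} = - \frac{8}{3} + \frac{H \left(H - z\right) + 5 z}{3} = - \frac{8}{3} + \frac{5 z + H \left(H - z\right)}{3} = - \frac{8}{3} + \left(\frac{5 z}{3} + \frac{H \left(H - z\right)}{3}\right) = - \frac{8}{3} + \frac{5 z}{3} + \frac{H \left(H - z\right)}{3}$)
$w{\left(5 C{\left(2 \right)},16 \right)} \left(-3\right) = \left(- \frac{8}{3} + \frac{\left(5 \cdot 2 \cdot 2 \left(5 + 2\right)\right)^{2}}{3} + \frac{5}{3} \cdot 16 - \frac{1}{3} \cdot 5 \cdot 2 \cdot 2 \left(5 + 2\right) 16\right) \left(-3\right) = \left(- \frac{8}{3} + \frac{\left(5 \cdot 2 \cdot 2 \cdot 7\right)^{2}}{3} + \frac{80}{3} - \frac{1}{3} \cdot 5 \cdot 2 \cdot 2 \cdot 7 \cdot 16\right) \left(-3\right) = \left(- \frac{8}{3} + \frac{\left(5 \cdot 28\right)^{2}}{3} + \frac{80}{3} - \frac{1}{3} \cdot 5 \cdot 28 \cdot 16\right) \left(-3\right) = \left(- \frac{8}{3} + \frac{140^{2}}{3} + \frac{80}{3} - \frac{140}{3} \cdot 16\right) \left(-3\right) = \left(- \frac{8}{3} + \frac{1}{3} \cdot 19600 + \frac{80}{3} - \frac{2240}{3}\right) \left(-3\right) = \left(- \frac{8}{3} + \frac{19600}{3} + \frac{80}{3} - \frac{2240}{3}\right) \left(-3\right) = \frac{17432}{3} \left(-3\right) = -17432$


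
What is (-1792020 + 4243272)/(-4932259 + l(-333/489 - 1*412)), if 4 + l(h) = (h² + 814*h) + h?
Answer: -21709104796/45152176991 ≈ -0.48080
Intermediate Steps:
l(h) = -4 + h² + 815*h (l(h) = -4 + ((h² + 814*h) + h) = -4 + (h² + 815*h) = -4 + h² + 815*h)
(-1792020 + 4243272)/(-4932259 + l(-333/489 - 1*412)) = (-1792020 + 4243272)/(-4932259 + (-4 + (-333/489 - 1*412)² + 815*(-333/489 - 1*412))) = 2451252/(-4932259 + (-4 + (-333*1/489 - 412)² + 815*(-333*1/489 - 412))) = 2451252/(-4932259 + (-4 + (-111/163 - 412)² + 815*(-111/163 - 412))) = 2451252/(-4932259 + (-4 + (-67267/163)² + 815*(-67267/163))) = 2451252/(-4932259 + (-4 + 4524849289/26569 - 336335)) = 2451252/(-4932259 - 4411341602/26569) = 2451252/(-135456530973/26569) = 2451252*(-26569/135456530973) = -21709104796/45152176991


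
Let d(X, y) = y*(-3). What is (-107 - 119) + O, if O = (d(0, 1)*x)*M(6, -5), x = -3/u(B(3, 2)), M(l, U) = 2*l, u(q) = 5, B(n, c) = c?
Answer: -1022/5 ≈ -204.40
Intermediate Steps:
d(X, y) = -3*y
x = -3/5 ≈ -0.60000
O = 108/5 (O = (-3*1*(-3/5))*(2*6) = -3*(-3/5)*12 = (9/5)*12 = 108/5 ≈ 21.600)
(-107 - 119) + O = (-107 - 119) + 108/5 = -226 + 108/5 = -1022/5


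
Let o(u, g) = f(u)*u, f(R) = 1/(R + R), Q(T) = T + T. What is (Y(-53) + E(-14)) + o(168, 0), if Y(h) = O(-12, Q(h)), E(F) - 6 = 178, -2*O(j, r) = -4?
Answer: 373/2 ≈ 186.50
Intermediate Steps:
Q(T) = 2*T
O(j, r) = 2 (O(j, r) = -½*(-4) = 2)
E(F) = 184 (E(F) = 6 + 178 = 184)
Y(h) = 2
f(R) = 1/(2*R)
o(u, g) = ½ (o(u, g) = (1/(2*u))*u = ½)
(Y(-53) + E(-14)) + o(168, 0) = (2 + 184) + ½ = 186 + ½ = 373/2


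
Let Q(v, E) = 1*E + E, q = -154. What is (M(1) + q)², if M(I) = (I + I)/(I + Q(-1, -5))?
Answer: 1926544/81 ≈ 23785.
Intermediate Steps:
Q(v, E) = 2*E (Q(v, E) = E + E = 2*E)
M(I) = 2*I/(-10 + I) (M(I) = (I + I)/(I + 2*(-5)) = (2*I)/(I - 10) = (2*I)/(-10 + I) = 2*I/(-10 + I))
(M(1) + q)² = (2*1/(-10 + 1) - 154)² = (2*1/(-9) - 154)² = (2*1*(-⅑) - 154)² = (-2/9 - 154)² = (-1388/9)² = 1926544/81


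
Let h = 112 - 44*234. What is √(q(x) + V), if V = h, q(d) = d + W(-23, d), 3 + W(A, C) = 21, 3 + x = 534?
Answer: I*√9635 ≈ 98.158*I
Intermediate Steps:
x = 531 (x = -3 + 534 = 531)
W(A, C) = 18 (W(A, C) = -3 + 21 = 18)
q(d) = 18 + d (q(d) = d + 18 = 18 + d)
h = -10184 (h = 112 - 10296 = -10184)
V = -10184
√(q(x) + V) = √((18 + 531) - 10184) = √(549 - 10184) = √(-9635) = I*√9635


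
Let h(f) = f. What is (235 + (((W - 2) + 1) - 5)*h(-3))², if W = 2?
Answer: 61009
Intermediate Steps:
(235 + (((W - 2) + 1) - 5)*h(-3))² = (235 + (((2 - 2) + 1) - 5)*(-3))² = (235 + ((0 + 1) - 5)*(-3))² = (235 + (1 - 5)*(-3))² = (235 - 4*(-3))² = (235 + 12)² = 247² = 61009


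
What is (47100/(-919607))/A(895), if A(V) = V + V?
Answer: -4710/164609653 ≈ -2.8613e-5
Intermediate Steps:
A(V) = 2*V
(47100/(-919607))/A(895) = (47100/(-919607))/((2*895)) = (47100*(-1/919607))/1790 = -47100/919607*1/1790 = -4710/164609653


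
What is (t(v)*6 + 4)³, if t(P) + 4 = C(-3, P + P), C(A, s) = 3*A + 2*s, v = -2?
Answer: -1815848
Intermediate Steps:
C(A, s) = 2*s + 3*A
t(P) = -13 + 4*P (t(P) = -4 + (2*(P + P) + 3*(-3)) = -4 + (2*(2*P) - 9) = -4 + (4*P - 9) = -4 + (-9 + 4*P) = -13 + 4*P)
(t(v)*6 + 4)³ = ((-13 + 4*(-2))*6 + 4)³ = ((-13 - 8)*6 + 4)³ = (-21*6 + 4)³ = (-126 + 4)³ = (-122)³ = -1815848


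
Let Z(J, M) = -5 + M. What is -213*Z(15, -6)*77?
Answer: 180411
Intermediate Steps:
-213*Z(15, -6)*77 = -213*(-5 - 6)*77 = -213*(-11)*77 = 2343*77 = 180411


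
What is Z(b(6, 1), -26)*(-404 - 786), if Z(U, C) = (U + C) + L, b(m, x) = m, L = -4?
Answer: 28560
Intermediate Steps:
Z(U, C) = -4 + C + U (Z(U, C) = (U + C) - 4 = (C + U) - 4 = -4 + C + U)
Z(b(6, 1), -26)*(-404 - 786) = (-4 - 26 + 6)*(-404 - 786) = -24*(-1190) = 28560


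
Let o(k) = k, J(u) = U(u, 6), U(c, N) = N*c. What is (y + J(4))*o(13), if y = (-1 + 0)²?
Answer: 325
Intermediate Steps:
J(u) = 6*u
y = 1 (y = (-1)² = 1)
(y + J(4))*o(13) = (1 + 6*4)*13 = (1 + 24)*13 = 25*13 = 325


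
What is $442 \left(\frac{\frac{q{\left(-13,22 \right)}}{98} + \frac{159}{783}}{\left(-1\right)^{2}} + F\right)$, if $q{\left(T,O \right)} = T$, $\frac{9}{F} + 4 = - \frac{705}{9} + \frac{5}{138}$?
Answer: $- \frac{2500376099}{145244673} \approx -17.215$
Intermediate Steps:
$F = - \frac{1242}{11357}$ ($F = \frac{9}{-4 + \left(- \frac{705}{9} + \frac{5}{138}\right)} = \frac{9}{-4 + \left(\left(-705\right) \frac{1}{9} + 5 \cdot \frac{1}{138}\right)} = \frac{9}{-4 + \left(- \frac{235}{3} + \frac{5}{138}\right)} = \frac{9}{-4 - \frac{10805}{138}} = \frac{9}{- \frac{11357}{138}} = 9 \left(- \frac{138}{11357}\right) = - \frac{1242}{11357} \approx -0.10936$)
$442 \left(\frac{\frac{q{\left(-13,22 \right)}}{98} + \frac{159}{783}}{\left(-1\right)^{2}} + F\right) = 442 \left(\frac{- \frac{13}{98} + \frac{159}{783}}{\left(-1\right)^{2}} - \frac{1242}{11357}\right) = 442 \left(\frac{\left(-13\right) \frac{1}{98} + 159 \cdot \frac{1}{783}}{1} - \frac{1242}{11357}\right) = 442 \left(\left(- \frac{13}{98} + \frac{53}{261}\right) 1 - \frac{1242}{11357}\right) = 442 \left(\frac{1801}{25578} \cdot 1 - \frac{1242}{11357}\right) = 442 \left(\frac{1801}{25578} - \frac{1242}{11357}\right) = 442 \left(- \frac{11313919}{290489346}\right) = - \frac{2500376099}{145244673}$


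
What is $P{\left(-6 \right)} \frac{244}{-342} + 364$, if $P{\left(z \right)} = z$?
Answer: $\frac{20992}{57} \approx 368.28$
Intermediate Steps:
$P{\left(-6 \right)} \frac{244}{-342} + 364 = - 6 \frac{244}{-342} + 364 = - 6 \cdot 244 \left(- \frac{1}{342}\right) + 364 = \left(-6\right) \left(- \frac{122}{171}\right) + 364 = \frac{244}{57} + 364 = \frac{20992}{57}$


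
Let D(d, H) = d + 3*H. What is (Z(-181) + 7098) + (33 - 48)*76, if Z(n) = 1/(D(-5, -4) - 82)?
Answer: 589841/99 ≈ 5958.0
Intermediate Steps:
Z(n) = -1/99 (Z(n) = 1/((-5 + 3*(-4)) - 82) = 1/((-5 - 12) - 82) = 1/(-17 - 82) = 1/(-99) = -1/99)
(Z(-181) + 7098) + (33 - 48)*76 = (-1/99 + 7098) + (33 - 48)*76 = 702701/99 - 15*76 = 702701/99 - 1140 = 589841/99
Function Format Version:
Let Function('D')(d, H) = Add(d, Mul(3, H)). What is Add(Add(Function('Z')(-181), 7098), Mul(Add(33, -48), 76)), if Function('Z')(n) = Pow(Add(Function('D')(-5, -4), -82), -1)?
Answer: Rational(589841, 99) ≈ 5958.0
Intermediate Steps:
Function('Z')(n) = Rational(-1, 99) (Function('Z')(n) = Pow(Add(Add(-5, Mul(3, -4)), -82), -1) = Pow(Add(Add(-5, -12), -82), -1) = Pow(Add(-17, -82), -1) = Pow(-99, -1) = Rational(-1, 99))
Add(Add(Function('Z')(-181), 7098), Mul(Add(33, -48), 76)) = Add(Add(Rational(-1, 99), 7098), Mul(Add(33, -48), 76)) = Add(Rational(702701, 99), Mul(-15, 76)) = Add(Rational(702701, 99), -1140) = Rational(589841, 99)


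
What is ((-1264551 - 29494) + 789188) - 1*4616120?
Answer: -5120977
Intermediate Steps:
((-1264551 - 29494) + 789188) - 1*4616120 = (-1294045 + 789188) - 4616120 = -504857 - 4616120 = -5120977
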